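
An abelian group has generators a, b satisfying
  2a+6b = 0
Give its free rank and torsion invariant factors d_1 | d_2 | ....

Answer: M ≅ ℤ^1 ⊕ ℤ/2

Derivation:
rank_ℚ(R)=1; free=2−1=1
SNF(R) diag = [2] → torsion [2]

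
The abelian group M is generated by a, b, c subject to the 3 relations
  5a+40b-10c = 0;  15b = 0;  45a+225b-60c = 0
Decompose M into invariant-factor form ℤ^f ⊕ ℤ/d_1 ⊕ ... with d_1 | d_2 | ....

Answer: M ≅ ℤ/5 ⊕ ℤ/15 ⊕ ℤ/30

Derivation:
rank_ℚ(R)=3; free=3−3=0
SNF(R) diag = [5, 15, 30] → torsion [5, 15, 30]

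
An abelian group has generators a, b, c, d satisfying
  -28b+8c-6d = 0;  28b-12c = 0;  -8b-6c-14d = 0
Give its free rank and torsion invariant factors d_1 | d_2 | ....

Answer: M ≅ ℤ^1 ⊕ ℤ/2 ⊕ ℤ/2 ⊕ ℤ/4

Derivation:
rank_ℚ(R)=3; free=4−3=1
SNF(R) diag = [2, 2, 4] → torsion [2, 2, 4]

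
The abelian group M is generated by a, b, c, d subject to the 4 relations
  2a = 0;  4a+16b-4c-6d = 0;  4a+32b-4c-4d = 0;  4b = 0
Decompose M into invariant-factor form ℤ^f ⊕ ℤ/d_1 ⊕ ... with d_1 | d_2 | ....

Answer: M ≅ ℤ/2 ⊕ ℤ/2 ⊕ ℤ/4 ⊕ ℤ/4

Derivation:
rank_ℚ(R)=4; free=4−4=0
SNF(R) diag = [2, 2, 4, 4] → torsion [2, 2, 4, 4]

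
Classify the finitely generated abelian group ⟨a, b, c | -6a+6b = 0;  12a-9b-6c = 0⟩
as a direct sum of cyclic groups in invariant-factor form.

Answer: M ≅ ℤ^1 ⊕ ℤ/3 ⊕ ℤ/6

Derivation:
rank_ℚ(R)=2; free=3−2=1
SNF(R) diag = [3, 6] → torsion [3, 6]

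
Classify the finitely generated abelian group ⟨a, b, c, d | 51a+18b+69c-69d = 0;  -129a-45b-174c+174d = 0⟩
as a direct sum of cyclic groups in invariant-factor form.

Answer: M ≅ ℤ^2 ⊕ ℤ/3 ⊕ ℤ/9

Derivation:
rank_ℚ(R)=2; free=4−2=2
SNF(R) diag = [3, 9] → torsion [3, 9]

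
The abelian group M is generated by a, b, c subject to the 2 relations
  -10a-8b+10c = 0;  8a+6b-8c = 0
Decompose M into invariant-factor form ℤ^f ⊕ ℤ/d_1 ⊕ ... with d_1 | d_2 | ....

Answer: M ≅ ℤ^1 ⊕ ℤ/2 ⊕ ℤ/2

Derivation:
rank_ℚ(R)=2; free=3−2=1
SNF(R) diag = [2, 2] → torsion [2, 2]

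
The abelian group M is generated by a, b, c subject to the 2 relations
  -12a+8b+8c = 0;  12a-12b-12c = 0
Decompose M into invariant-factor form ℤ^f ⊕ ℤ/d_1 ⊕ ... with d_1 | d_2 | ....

rank_ℚ(R)=2; free=3−2=1
SNF(R) diag = [4, 12] → torsion [4, 12]

Answer: M ≅ ℤ^1 ⊕ ℤ/4 ⊕ ℤ/12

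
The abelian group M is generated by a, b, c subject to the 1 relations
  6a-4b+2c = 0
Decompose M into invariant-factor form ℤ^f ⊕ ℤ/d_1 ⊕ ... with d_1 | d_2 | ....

rank_ℚ(R)=1; free=3−1=2
SNF(R) diag = [2] → torsion [2]

Answer: M ≅ ℤ^2 ⊕ ℤ/2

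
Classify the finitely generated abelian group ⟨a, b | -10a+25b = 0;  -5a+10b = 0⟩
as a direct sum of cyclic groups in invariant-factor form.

Answer: M ≅ ℤ/5 ⊕ ℤ/5

Derivation:
rank_ℚ(R)=2; free=2−2=0
SNF(R) diag = [5, 5] → torsion [5, 5]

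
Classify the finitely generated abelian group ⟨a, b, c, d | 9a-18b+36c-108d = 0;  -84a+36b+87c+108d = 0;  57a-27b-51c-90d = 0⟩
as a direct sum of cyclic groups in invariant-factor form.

Answer: M ≅ ℤ^1 ⊕ ℤ/3 ⊕ ℤ/9 ⊕ ℤ/9

Derivation:
rank_ℚ(R)=3; free=4−3=1
SNF(R) diag = [3, 9, 9] → torsion [3, 9, 9]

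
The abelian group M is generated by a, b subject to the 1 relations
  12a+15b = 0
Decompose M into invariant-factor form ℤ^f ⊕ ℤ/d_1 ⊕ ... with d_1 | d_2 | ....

Answer: M ≅ ℤ^1 ⊕ ℤ/3

Derivation:
rank_ℚ(R)=1; free=2−1=1
SNF(R) diag = [3] → torsion [3]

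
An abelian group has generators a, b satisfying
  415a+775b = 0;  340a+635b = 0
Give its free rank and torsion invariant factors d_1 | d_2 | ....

rank_ℚ(R)=2; free=2−2=0
SNF(R) diag = [5, 5] → torsion [5, 5]

Answer: M ≅ ℤ/5 ⊕ ℤ/5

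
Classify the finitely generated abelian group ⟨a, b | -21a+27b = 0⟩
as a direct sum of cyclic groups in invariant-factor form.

rank_ℚ(R)=1; free=2−1=1
SNF(R) diag = [3] → torsion [3]

Answer: M ≅ ℤ^1 ⊕ ℤ/3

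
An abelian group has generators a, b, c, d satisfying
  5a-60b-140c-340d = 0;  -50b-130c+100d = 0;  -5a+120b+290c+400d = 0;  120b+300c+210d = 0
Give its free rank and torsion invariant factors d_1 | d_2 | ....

Answer: M ≅ ℤ/5 ⊕ ℤ/10 ⊕ ℤ/30 ⊕ ℤ/90

Derivation:
rank_ℚ(R)=4; free=4−4=0
SNF(R) diag = [5, 10, 30, 90] → torsion [5, 10, 30, 90]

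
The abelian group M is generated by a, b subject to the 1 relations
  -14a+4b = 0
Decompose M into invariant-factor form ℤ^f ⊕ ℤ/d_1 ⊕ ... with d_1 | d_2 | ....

Answer: M ≅ ℤ^1 ⊕ ℤ/2

Derivation:
rank_ℚ(R)=1; free=2−1=1
SNF(R) diag = [2] → torsion [2]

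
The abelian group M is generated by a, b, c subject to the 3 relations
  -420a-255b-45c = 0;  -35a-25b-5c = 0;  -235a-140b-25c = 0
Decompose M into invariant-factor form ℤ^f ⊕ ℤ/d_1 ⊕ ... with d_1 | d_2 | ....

rank_ℚ(R)=3; free=3−3=0
SNF(R) diag = [5, 15, 15] → torsion [5, 15, 15]

Answer: M ≅ ℤ/5 ⊕ ℤ/15 ⊕ ℤ/15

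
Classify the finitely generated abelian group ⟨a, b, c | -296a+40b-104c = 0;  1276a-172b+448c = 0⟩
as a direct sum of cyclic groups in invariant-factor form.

Answer: M ≅ ℤ^1 ⊕ ℤ/4 ⊕ ℤ/8

Derivation:
rank_ℚ(R)=2; free=3−2=1
SNF(R) diag = [4, 8] → torsion [4, 8]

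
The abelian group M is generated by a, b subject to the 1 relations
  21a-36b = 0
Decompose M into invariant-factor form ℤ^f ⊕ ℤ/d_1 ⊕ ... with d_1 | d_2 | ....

Answer: M ≅ ℤ^1 ⊕ ℤ/3

Derivation:
rank_ℚ(R)=1; free=2−1=1
SNF(R) diag = [3] → torsion [3]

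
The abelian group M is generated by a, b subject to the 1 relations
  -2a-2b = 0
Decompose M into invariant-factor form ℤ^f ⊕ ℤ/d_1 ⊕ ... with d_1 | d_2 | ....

rank_ℚ(R)=1; free=2−1=1
SNF(R) diag = [2] → torsion [2]

Answer: M ≅ ℤ^1 ⊕ ℤ/2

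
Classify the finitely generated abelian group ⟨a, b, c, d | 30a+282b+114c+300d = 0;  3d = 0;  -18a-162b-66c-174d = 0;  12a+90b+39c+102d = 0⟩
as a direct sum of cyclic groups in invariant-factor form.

rank_ℚ(R)=4; free=4−4=0
SNF(R) diag = [3, 3, 6, 12] → torsion [3, 3, 6, 12]

Answer: M ≅ ℤ/3 ⊕ ℤ/3 ⊕ ℤ/6 ⊕ ℤ/12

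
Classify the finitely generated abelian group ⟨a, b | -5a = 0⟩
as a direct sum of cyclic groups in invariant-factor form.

Answer: M ≅ ℤ^1 ⊕ ℤ/5

Derivation:
rank_ℚ(R)=1; free=2−1=1
SNF(R) diag = [5] → torsion [5]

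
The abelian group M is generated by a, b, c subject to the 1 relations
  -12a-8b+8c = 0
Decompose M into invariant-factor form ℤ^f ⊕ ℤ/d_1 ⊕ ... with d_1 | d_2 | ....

rank_ℚ(R)=1; free=3−1=2
SNF(R) diag = [4] → torsion [4]

Answer: M ≅ ℤ^2 ⊕ ℤ/4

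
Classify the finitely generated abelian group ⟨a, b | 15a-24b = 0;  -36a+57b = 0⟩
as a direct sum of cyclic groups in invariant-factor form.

Answer: M ≅ ℤ/3 ⊕ ℤ/3

Derivation:
rank_ℚ(R)=2; free=2−2=0
SNF(R) diag = [3, 3] → torsion [3, 3]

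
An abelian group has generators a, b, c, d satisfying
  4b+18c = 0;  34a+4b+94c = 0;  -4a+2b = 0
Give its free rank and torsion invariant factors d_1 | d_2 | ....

Answer: M ≅ ℤ^1 ⊕ ℤ/2 ⊕ ℤ/2 ⊕ ℤ/2

Derivation:
rank_ℚ(R)=3; free=4−3=1
SNF(R) diag = [2, 2, 2] → torsion [2, 2, 2]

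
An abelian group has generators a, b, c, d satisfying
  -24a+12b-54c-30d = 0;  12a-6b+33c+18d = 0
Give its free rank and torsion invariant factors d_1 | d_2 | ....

rank_ℚ(R)=2; free=4−2=2
SNF(R) diag = [3, 6] → torsion [3, 6]

Answer: M ≅ ℤ^2 ⊕ ℤ/3 ⊕ ℤ/6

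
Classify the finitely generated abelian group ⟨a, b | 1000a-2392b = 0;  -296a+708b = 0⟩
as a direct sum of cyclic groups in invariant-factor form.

rank_ℚ(R)=2; free=2−2=0
SNF(R) diag = [4, 8] → torsion [4, 8]

Answer: M ≅ ℤ/4 ⊕ ℤ/8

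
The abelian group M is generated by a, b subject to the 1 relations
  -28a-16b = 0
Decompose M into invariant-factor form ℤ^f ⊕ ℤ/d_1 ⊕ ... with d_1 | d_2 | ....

rank_ℚ(R)=1; free=2−1=1
SNF(R) diag = [4] → torsion [4]

Answer: M ≅ ℤ^1 ⊕ ℤ/4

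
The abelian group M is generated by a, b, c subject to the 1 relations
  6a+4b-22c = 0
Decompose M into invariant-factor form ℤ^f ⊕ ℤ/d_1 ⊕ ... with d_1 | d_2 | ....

Answer: M ≅ ℤ^2 ⊕ ℤ/2

Derivation:
rank_ℚ(R)=1; free=3−1=2
SNF(R) diag = [2] → torsion [2]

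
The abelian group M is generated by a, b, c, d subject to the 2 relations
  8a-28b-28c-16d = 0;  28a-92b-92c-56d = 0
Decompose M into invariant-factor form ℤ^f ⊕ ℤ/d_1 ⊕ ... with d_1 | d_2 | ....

rank_ℚ(R)=2; free=4−2=2
SNF(R) diag = [4, 12] → torsion [4, 12]

Answer: M ≅ ℤ^2 ⊕ ℤ/4 ⊕ ℤ/12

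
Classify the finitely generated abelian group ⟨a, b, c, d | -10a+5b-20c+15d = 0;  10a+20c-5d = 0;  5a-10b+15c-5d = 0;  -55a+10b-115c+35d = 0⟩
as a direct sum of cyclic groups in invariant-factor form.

rank_ℚ(R)=4; free=4−4=0
SNF(R) diag = [5, 5, 5, 10] → torsion [5, 5, 5, 10]

Answer: M ≅ ℤ/5 ⊕ ℤ/5 ⊕ ℤ/5 ⊕ ℤ/10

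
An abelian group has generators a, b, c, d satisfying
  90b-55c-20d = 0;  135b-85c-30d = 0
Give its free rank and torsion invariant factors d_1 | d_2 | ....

Answer: M ≅ ℤ^2 ⊕ ℤ/5 ⊕ ℤ/5

Derivation:
rank_ℚ(R)=2; free=4−2=2
SNF(R) diag = [5, 5] → torsion [5, 5]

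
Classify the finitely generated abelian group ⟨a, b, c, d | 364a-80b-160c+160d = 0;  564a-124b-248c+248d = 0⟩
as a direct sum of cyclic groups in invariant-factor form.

rank_ℚ(R)=2; free=4−2=2
SNF(R) diag = [4, 4] → torsion [4, 4]

Answer: M ≅ ℤ^2 ⊕ ℤ/4 ⊕ ℤ/4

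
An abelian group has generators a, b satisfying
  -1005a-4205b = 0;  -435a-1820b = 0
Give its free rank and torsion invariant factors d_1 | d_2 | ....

rank_ℚ(R)=2; free=2−2=0
SNF(R) diag = [5, 15] → torsion [5, 15]

Answer: M ≅ ℤ/5 ⊕ ℤ/15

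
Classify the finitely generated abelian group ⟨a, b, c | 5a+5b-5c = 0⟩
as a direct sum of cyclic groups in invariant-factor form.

rank_ℚ(R)=1; free=3−1=2
SNF(R) diag = [5] → torsion [5]

Answer: M ≅ ℤ^2 ⊕ ℤ/5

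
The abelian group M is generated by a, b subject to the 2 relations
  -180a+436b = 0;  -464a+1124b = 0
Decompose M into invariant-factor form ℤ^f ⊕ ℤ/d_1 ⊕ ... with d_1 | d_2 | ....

rank_ℚ(R)=2; free=2−2=0
SNF(R) diag = [4, 4] → torsion [4, 4]

Answer: M ≅ ℤ/4 ⊕ ℤ/4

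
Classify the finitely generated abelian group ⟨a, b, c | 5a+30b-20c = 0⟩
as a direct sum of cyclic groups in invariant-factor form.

rank_ℚ(R)=1; free=3−1=2
SNF(R) diag = [5] → torsion [5]

Answer: M ≅ ℤ^2 ⊕ ℤ/5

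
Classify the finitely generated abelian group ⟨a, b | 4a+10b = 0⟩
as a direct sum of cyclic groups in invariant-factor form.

Answer: M ≅ ℤ^1 ⊕ ℤ/2

Derivation:
rank_ℚ(R)=1; free=2−1=1
SNF(R) diag = [2] → torsion [2]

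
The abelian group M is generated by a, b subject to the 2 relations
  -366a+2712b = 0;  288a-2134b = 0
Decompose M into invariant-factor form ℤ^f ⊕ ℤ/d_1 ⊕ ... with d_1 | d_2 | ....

rank_ℚ(R)=2; free=2−2=0
SNF(R) diag = [2, 6] → torsion [2, 6]

Answer: M ≅ ℤ/2 ⊕ ℤ/6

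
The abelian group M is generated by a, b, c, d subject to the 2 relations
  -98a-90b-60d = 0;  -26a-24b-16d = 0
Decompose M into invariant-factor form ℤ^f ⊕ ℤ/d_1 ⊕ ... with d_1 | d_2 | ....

Answer: M ≅ ℤ^2 ⊕ ℤ/2 ⊕ ℤ/2

Derivation:
rank_ℚ(R)=2; free=4−2=2
SNF(R) diag = [2, 2] → torsion [2, 2]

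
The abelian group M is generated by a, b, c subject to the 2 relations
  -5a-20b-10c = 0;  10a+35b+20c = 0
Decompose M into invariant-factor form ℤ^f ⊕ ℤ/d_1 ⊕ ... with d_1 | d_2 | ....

Answer: M ≅ ℤ^1 ⊕ ℤ/5 ⊕ ℤ/5

Derivation:
rank_ℚ(R)=2; free=3−2=1
SNF(R) diag = [5, 5] → torsion [5, 5]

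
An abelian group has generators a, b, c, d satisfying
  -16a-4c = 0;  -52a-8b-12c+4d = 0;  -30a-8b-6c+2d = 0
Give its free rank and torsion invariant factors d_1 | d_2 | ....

rank_ℚ(R)=3; free=4−3=1
SNF(R) diag = [2, 4, 8] → torsion [2, 4, 8]

Answer: M ≅ ℤ^1 ⊕ ℤ/2 ⊕ ℤ/4 ⊕ ℤ/8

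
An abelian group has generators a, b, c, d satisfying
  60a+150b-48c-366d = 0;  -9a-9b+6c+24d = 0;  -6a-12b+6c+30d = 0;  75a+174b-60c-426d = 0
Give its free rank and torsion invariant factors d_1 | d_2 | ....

rank_ℚ(R)=4; free=4−4=0
SNF(R) diag = [3, 3, 6, 18] → torsion [3, 3, 6, 18]

Answer: M ≅ ℤ/3 ⊕ ℤ/3 ⊕ ℤ/6 ⊕ ℤ/18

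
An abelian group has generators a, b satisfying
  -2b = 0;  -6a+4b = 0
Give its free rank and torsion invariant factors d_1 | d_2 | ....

Answer: M ≅ ℤ/2 ⊕ ℤ/6

Derivation:
rank_ℚ(R)=2; free=2−2=0
SNF(R) diag = [2, 6] → torsion [2, 6]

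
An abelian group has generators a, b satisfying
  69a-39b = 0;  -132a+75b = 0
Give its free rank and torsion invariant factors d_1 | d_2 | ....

rank_ℚ(R)=2; free=2−2=0
SNF(R) diag = [3, 9] → torsion [3, 9]

Answer: M ≅ ℤ/3 ⊕ ℤ/9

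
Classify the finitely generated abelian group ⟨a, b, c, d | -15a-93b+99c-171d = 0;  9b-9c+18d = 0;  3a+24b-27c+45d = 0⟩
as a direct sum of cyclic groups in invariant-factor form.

Answer: M ≅ ℤ^1 ⊕ ℤ/3 ⊕ ℤ/9 ⊕ ℤ/9

Derivation:
rank_ℚ(R)=3; free=4−3=1
SNF(R) diag = [3, 9, 9] → torsion [3, 9, 9]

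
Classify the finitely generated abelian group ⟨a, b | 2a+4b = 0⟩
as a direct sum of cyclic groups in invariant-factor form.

rank_ℚ(R)=1; free=2−1=1
SNF(R) diag = [2] → torsion [2]

Answer: M ≅ ℤ^1 ⊕ ℤ/2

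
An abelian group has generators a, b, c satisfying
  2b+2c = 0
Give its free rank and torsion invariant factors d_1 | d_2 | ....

Answer: M ≅ ℤ^2 ⊕ ℤ/2

Derivation:
rank_ℚ(R)=1; free=3−1=2
SNF(R) diag = [2] → torsion [2]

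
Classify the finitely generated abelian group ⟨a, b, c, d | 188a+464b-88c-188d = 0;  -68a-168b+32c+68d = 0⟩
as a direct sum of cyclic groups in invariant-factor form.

Answer: M ≅ ℤ^2 ⊕ ℤ/4 ⊕ ℤ/8

Derivation:
rank_ℚ(R)=2; free=4−2=2
SNF(R) diag = [4, 8] → torsion [4, 8]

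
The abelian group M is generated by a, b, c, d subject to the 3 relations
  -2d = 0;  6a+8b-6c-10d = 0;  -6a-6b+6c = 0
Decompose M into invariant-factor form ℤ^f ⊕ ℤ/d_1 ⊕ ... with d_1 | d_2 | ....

rank_ℚ(R)=3; free=4−3=1
SNF(R) diag = [2, 2, 6] → torsion [2, 2, 6]

Answer: M ≅ ℤ^1 ⊕ ℤ/2 ⊕ ℤ/2 ⊕ ℤ/6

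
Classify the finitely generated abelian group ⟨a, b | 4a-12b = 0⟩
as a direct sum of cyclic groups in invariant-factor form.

Answer: M ≅ ℤ^1 ⊕ ℤ/4

Derivation:
rank_ℚ(R)=1; free=2−1=1
SNF(R) diag = [4] → torsion [4]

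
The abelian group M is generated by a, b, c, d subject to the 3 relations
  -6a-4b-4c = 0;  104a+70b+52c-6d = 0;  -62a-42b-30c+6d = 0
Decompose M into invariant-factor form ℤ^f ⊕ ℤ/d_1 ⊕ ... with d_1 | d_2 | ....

Answer: M ≅ ℤ^1 ⊕ ℤ/2 ⊕ ℤ/2 ⊕ ℤ/6

Derivation:
rank_ℚ(R)=3; free=4−3=1
SNF(R) diag = [2, 2, 6] → torsion [2, 2, 6]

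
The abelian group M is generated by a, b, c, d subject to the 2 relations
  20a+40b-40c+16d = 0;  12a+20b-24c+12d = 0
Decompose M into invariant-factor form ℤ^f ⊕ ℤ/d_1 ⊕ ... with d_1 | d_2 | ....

rank_ℚ(R)=2; free=4−2=2
SNF(R) diag = [4, 4] → torsion [4, 4]

Answer: M ≅ ℤ^2 ⊕ ℤ/4 ⊕ ℤ/4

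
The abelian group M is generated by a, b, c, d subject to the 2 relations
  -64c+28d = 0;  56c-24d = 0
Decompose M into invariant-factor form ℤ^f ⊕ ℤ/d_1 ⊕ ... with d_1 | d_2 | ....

Answer: M ≅ ℤ^2 ⊕ ℤ/4 ⊕ ℤ/8

Derivation:
rank_ℚ(R)=2; free=4−2=2
SNF(R) diag = [4, 8] → torsion [4, 8]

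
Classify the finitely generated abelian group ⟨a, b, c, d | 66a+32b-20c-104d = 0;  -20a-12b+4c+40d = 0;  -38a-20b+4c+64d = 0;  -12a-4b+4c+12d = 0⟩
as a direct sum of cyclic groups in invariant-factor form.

Answer: M ≅ ℤ/2 ⊕ ℤ/4 ⊕ ℤ/4 ⊕ ℤ/4

Derivation:
rank_ℚ(R)=4; free=4−4=0
SNF(R) diag = [2, 4, 4, 4] → torsion [2, 4, 4, 4]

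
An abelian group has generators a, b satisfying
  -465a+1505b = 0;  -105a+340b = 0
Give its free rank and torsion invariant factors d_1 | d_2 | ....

rank_ℚ(R)=2; free=2−2=0
SNF(R) diag = [5, 15] → torsion [5, 15]

Answer: M ≅ ℤ/5 ⊕ ℤ/15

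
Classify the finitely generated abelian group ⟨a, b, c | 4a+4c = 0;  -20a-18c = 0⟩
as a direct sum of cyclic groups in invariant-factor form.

rank_ℚ(R)=2; free=3−2=1
SNF(R) diag = [2, 4] → torsion [2, 4]

Answer: M ≅ ℤ^1 ⊕ ℤ/2 ⊕ ℤ/4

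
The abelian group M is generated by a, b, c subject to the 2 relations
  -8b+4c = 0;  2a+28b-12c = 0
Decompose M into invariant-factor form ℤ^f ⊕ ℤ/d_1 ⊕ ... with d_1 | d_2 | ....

rank_ℚ(R)=2; free=3−2=1
SNF(R) diag = [2, 4] → torsion [2, 4]

Answer: M ≅ ℤ^1 ⊕ ℤ/2 ⊕ ℤ/4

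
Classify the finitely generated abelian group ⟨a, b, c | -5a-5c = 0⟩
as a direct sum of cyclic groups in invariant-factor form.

rank_ℚ(R)=1; free=3−1=2
SNF(R) diag = [5] → torsion [5]

Answer: M ≅ ℤ^2 ⊕ ℤ/5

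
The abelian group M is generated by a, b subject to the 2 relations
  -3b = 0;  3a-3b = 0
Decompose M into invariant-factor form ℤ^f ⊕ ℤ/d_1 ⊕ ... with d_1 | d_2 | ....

Answer: M ≅ ℤ/3 ⊕ ℤ/3

Derivation:
rank_ℚ(R)=2; free=2−2=0
SNF(R) diag = [3, 3] → torsion [3, 3]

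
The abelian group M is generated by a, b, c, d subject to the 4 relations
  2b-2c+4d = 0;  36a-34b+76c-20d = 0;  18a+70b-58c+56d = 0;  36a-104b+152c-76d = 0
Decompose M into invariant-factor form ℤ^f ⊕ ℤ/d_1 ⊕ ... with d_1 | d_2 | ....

Answer: M ≅ ℤ/2 ⊕ ℤ/6 ⊕ ℤ/18 ⊕ ℤ/36

Derivation:
rank_ℚ(R)=4; free=4−4=0
SNF(R) diag = [2, 6, 18, 36] → torsion [2, 6, 18, 36]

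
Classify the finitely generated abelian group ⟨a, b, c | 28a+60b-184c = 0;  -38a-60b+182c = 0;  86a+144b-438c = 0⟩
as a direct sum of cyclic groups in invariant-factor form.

Answer: M ≅ ℤ/2 ⊕ ℤ/4 ⊕ ℤ/12

Derivation:
rank_ℚ(R)=3; free=3−3=0
SNF(R) diag = [2, 4, 12] → torsion [2, 4, 12]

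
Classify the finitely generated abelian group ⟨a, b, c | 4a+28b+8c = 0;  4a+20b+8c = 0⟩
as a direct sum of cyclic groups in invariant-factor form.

Answer: M ≅ ℤ^1 ⊕ ℤ/4 ⊕ ℤ/8

Derivation:
rank_ℚ(R)=2; free=3−2=1
SNF(R) diag = [4, 8] → torsion [4, 8]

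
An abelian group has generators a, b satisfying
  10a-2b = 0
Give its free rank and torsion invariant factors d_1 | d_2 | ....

Answer: M ≅ ℤ^1 ⊕ ℤ/2

Derivation:
rank_ℚ(R)=1; free=2−1=1
SNF(R) diag = [2] → torsion [2]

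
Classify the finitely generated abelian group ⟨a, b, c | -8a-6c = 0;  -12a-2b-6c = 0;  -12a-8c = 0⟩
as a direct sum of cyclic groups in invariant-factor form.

rank_ℚ(R)=3; free=3−3=0
SNF(R) diag = [2, 2, 4] → torsion [2, 2, 4]

Answer: M ≅ ℤ/2 ⊕ ℤ/2 ⊕ ℤ/4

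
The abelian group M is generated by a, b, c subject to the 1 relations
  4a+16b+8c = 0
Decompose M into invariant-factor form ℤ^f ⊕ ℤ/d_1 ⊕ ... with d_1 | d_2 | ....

rank_ℚ(R)=1; free=3−1=2
SNF(R) diag = [4] → torsion [4]

Answer: M ≅ ℤ^2 ⊕ ℤ/4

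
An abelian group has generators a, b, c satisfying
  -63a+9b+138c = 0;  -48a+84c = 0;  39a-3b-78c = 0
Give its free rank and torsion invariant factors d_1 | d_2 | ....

Answer: M ≅ ℤ/3 ⊕ ℤ/6 ⊕ ℤ/12

Derivation:
rank_ℚ(R)=3; free=3−3=0
SNF(R) diag = [3, 6, 12] → torsion [3, 6, 12]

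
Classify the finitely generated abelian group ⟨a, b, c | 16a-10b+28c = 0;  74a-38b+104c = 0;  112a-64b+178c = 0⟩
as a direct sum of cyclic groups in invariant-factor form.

rank_ℚ(R)=3; free=3−3=0
SNF(R) diag = [2, 6, 6] → torsion [2, 6, 6]

Answer: M ≅ ℤ/2 ⊕ ℤ/6 ⊕ ℤ/6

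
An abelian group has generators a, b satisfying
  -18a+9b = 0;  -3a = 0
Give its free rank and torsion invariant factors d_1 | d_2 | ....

rank_ℚ(R)=2; free=2−2=0
SNF(R) diag = [3, 9] → torsion [3, 9]

Answer: M ≅ ℤ/3 ⊕ ℤ/9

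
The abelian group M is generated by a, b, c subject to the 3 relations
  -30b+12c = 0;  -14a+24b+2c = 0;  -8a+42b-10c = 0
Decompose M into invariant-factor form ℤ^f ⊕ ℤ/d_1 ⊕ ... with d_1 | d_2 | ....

rank_ℚ(R)=3; free=3−3=0
SNF(R) diag = [2, 6, 6] → torsion [2, 6, 6]

Answer: M ≅ ℤ/2 ⊕ ℤ/6 ⊕ ℤ/6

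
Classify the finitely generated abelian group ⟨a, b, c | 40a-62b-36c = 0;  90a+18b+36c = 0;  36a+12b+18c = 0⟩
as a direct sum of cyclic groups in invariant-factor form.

rank_ℚ(R)=3; free=3−3=0
SNF(R) diag = [2, 6, 18] → torsion [2, 6, 18]

Answer: M ≅ ℤ/2 ⊕ ℤ/6 ⊕ ℤ/18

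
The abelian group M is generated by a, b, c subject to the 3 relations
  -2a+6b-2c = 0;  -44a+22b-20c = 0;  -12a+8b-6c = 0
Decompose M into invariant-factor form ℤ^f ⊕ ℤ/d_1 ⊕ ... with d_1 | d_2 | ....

Answer: M ≅ ℤ/2 ⊕ ℤ/2 ⊕ ℤ/6

Derivation:
rank_ℚ(R)=3; free=3−3=0
SNF(R) diag = [2, 2, 6] → torsion [2, 2, 6]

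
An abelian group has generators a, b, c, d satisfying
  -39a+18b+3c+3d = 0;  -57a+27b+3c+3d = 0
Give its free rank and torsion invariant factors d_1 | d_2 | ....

Answer: M ≅ ℤ^2 ⊕ ℤ/3 ⊕ ℤ/9

Derivation:
rank_ℚ(R)=2; free=4−2=2
SNF(R) diag = [3, 9] → torsion [3, 9]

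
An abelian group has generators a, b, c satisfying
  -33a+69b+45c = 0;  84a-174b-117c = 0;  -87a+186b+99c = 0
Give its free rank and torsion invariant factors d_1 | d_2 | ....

rank_ℚ(R)=3; free=3−3=0
SNF(R) diag = [3, 9, 27] → torsion [3, 9, 27]

Answer: M ≅ ℤ/3 ⊕ ℤ/9 ⊕ ℤ/27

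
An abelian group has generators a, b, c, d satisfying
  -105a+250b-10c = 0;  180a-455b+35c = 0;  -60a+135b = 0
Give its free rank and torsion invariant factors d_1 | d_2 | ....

rank_ℚ(R)=3; free=4−3=1
SNF(R) diag = [5, 15, 15] → torsion [5, 15, 15]

Answer: M ≅ ℤ^1 ⊕ ℤ/5 ⊕ ℤ/15 ⊕ ℤ/15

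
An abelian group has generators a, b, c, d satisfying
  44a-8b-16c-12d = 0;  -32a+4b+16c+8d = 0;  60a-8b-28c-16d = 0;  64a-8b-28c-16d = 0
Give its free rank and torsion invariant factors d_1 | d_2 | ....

rank_ℚ(R)=4; free=4−4=0
SNF(R) diag = [4, 4, 4, 4] → torsion [4, 4, 4, 4]

Answer: M ≅ ℤ/4 ⊕ ℤ/4 ⊕ ℤ/4 ⊕ ℤ/4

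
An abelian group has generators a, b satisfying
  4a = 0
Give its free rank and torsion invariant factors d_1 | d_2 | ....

Answer: M ≅ ℤ^1 ⊕ ℤ/4

Derivation:
rank_ℚ(R)=1; free=2−1=1
SNF(R) diag = [4] → torsion [4]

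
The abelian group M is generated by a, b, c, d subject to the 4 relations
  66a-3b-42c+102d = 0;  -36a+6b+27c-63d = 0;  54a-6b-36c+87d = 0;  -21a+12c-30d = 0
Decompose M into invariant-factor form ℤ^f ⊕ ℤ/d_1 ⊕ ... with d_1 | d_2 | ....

rank_ℚ(R)=4; free=4−4=0
SNF(R) diag = [3, 3, 3, 3] → torsion [3, 3, 3, 3]

Answer: M ≅ ℤ/3 ⊕ ℤ/3 ⊕ ℤ/3 ⊕ ℤ/3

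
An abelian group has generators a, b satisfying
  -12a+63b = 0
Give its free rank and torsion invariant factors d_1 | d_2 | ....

Answer: M ≅ ℤ^1 ⊕ ℤ/3

Derivation:
rank_ℚ(R)=1; free=2−1=1
SNF(R) diag = [3] → torsion [3]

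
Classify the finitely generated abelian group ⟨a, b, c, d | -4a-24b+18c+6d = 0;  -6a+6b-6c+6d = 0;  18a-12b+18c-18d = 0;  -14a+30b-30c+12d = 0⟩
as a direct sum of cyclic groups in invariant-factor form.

Answer: M ≅ ℤ/2 ⊕ ℤ/6 ⊕ ℤ/6 ⊕ ℤ/6

Derivation:
rank_ℚ(R)=4; free=4−4=0
SNF(R) diag = [2, 6, 6, 6] → torsion [2, 6, 6, 6]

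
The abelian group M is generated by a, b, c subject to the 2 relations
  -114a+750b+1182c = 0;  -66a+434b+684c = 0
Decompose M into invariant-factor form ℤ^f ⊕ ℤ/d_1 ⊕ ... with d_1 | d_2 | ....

Answer: M ≅ ℤ^1 ⊕ ℤ/2 ⊕ ℤ/6

Derivation:
rank_ℚ(R)=2; free=3−2=1
SNF(R) diag = [2, 6] → torsion [2, 6]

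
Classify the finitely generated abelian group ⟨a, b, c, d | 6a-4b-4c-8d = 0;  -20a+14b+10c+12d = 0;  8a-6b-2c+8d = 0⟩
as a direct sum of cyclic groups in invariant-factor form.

Answer: M ≅ ℤ^1 ⊕ ℤ/2 ⊕ ℤ/2 ⊕ ℤ/4

Derivation:
rank_ℚ(R)=3; free=4−3=1
SNF(R) diag = [2, 2, 4] → torsion [2, 2, 4]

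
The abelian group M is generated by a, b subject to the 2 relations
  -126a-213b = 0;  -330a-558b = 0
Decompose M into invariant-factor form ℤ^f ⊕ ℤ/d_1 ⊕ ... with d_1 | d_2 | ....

Answer: M ≅ ℤ/3 ⊕ ℤ/6

Derivation:
rank_ℚ(R)=2; free=2−2=0
SNF(R) diag = [3, 6] → torsion [3, 6]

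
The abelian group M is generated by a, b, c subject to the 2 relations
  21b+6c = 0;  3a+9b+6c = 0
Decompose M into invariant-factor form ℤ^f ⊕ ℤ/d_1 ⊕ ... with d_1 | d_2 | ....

rank_ℚ(R)=2; free=3−2=1
SNF(R) diag = [3, 3] → torsion [3, 3]

Answer: M ≅ ℤ^1 ⊕ ℤ/3 ⊕ ℤ/3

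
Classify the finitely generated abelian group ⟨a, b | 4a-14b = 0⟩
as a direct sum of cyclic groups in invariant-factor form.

Answer: M ≅ ℤ^1 ⊕ ℤ/2

Derivation:
rank_ℚ(R)=1; free=2−1=1
SNF(R) diag = [2] → torsion [2]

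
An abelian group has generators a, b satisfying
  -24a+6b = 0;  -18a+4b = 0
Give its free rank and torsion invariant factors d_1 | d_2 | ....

Answer: M ≅ ℤ/2 ⊕ ℤ/6

Derivation:
rank_ℚ(R)=2; free=2−2=0
SNF(R) diag = [2, 6] → torsion [2, 6]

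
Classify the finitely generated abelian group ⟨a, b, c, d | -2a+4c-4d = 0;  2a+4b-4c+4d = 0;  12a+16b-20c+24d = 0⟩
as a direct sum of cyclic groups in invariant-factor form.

rank_ℚ(R)=3; free=4−3=1
SNF(R) diag = [2, 4, 4] → torsion [2, 4, 4]

Answer: M ≅ ℤ^1 ⊕ ℤ/2 ⊕ ℤ/4 ⊕ ℤ/4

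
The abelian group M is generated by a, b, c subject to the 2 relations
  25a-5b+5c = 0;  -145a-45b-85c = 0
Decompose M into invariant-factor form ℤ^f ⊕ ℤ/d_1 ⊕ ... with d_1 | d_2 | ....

rank_ℚ(R)=2; free=3−2=1
SNF(R) diag = [5, 10] → torsion [5, 10]

Answer: M ≅ ℤ^1 ⊕ ℤ/5 ⊕ ℤ/10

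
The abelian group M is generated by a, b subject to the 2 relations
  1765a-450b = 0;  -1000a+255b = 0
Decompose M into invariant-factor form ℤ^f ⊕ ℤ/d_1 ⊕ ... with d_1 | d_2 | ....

rank_ℚ(R)=2; free=2−2=0
SNF(R) diag = [5, 15] → torsion [5, 15]

Answer: M ≅ ℤ/5 ⊕ ℤ/15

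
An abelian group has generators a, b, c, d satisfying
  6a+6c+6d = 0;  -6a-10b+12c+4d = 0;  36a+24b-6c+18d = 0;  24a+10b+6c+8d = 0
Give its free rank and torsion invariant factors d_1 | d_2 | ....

rank_ℚ(R)=4; free=4−4=0
SNF(R) diag = [2, 6, 6, 6] → torsion [2, 6, 6, 6]

Answer: M ≅ ℤ/2 ⊕ ℤ/6 ⊕ ℤ/6 ⊕ ℤ/6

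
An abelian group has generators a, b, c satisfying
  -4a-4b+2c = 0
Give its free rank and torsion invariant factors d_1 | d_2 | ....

rank_ℚ(R)=1; free=3−1=2
SNF(R) diag = [2] → torsion [2]

Answer: M ≅ ℤ^2 ⊕ ℤ/2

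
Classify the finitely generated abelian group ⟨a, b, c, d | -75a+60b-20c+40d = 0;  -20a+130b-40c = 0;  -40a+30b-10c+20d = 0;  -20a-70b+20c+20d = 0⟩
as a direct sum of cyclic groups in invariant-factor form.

rank_ℚ(R)=4; free=4−4=0
SNF(R) diag = [5, 10, 10, 20] → torsion [5, 10, 10, 20]

Answer: M ≅ ℤ/5 ⊕ ℤ/10 ⊕ ℤ/10 ⊕ ℤ/20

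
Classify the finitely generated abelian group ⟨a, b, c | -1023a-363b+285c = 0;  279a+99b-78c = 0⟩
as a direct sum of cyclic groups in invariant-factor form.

rank_ℚ(R)=2; free=3−2=1
SNF(R) diag = [3, 3] → torsion [3, 3]

Answer: M ≅ ℤ^1 ⊕ ℤ/3 ⊕ ℤ/3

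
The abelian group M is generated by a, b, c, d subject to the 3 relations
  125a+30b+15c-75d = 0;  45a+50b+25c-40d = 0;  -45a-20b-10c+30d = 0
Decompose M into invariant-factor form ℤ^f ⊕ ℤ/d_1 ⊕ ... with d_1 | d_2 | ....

rank_ℚ(R)=3; free=4−3=1
SNF(R) diag = [5, 5, 5] → torsion [5, 5, 5]

Answer: M ≅ ℤ^1 ⊕ ℤ/5 ⊕ ℤ/5 ⊕ ℤ/5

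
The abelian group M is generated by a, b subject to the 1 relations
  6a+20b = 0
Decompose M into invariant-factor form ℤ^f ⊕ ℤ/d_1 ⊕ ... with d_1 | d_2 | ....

rank_ℚ(R)=1; free=2−1=1
SNF(R) diag = [2] → torsion [2]

Answer: M ≅ ℤ^1 ⊕ ℤ/2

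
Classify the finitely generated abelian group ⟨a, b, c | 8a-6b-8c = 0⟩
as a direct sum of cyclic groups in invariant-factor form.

rank_ℚ(R)=1; free=3−1=2
SNF(R) diag = [2] → torsion [2]

Answer: M ≅ ℤ^2 ⊕ ℤ/2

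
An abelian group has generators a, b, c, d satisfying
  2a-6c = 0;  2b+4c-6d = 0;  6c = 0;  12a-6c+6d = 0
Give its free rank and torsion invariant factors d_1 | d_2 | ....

rank_ℚ(R)=4; free=4−4=0
SNF(R) diag = [2, 2, 6, 6] → torsion [2, 2, 6, 6]

Answer: M ≅ ℤ/2 ⊕ ℤ/2 ⊕ ℤ/6 ⊕ ℤ/6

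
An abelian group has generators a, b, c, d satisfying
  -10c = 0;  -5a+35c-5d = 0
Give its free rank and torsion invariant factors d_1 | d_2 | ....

Answer: M ≅ ℤ^2 ⊕ ℤ/5 ⊕ ℤ/10

Derivation:
rank_ℚ(R)=2; free=4−2=2
SNF(R) diag = [5, 10] → torsion [5, 10]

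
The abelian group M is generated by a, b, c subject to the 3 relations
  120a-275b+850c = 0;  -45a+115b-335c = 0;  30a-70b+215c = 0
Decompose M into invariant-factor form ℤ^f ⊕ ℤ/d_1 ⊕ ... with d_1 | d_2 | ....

Answer: M ≅ ℤ/5 ⊕ ℤ/15 ⊕ ℤ/15

Derivation:
rank_ℚ(R)=3; free=3−3=0
SNF(R) diag = [5, 15, 15] → torsion [5, 15, 15]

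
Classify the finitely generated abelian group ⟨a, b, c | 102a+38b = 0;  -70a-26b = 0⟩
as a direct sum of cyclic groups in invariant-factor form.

Answer: M ≅ ℤ^1 ⊕ ℤ/2 ⊕ ℤ/4

Derivation:
rank_ℚ(R)=2; free=3−2=1
SNF(R) diag = [2, 4] → torsion [2, 4]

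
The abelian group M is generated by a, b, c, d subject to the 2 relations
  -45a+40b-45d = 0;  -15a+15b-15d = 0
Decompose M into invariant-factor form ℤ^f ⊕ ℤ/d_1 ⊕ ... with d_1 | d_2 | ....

rank_ℚ(R)=2; free=4−2=2
SNF(R) diag = [5, 15] → torsion [5, 15]

Answer: M ≅ ℤ^2 ⊕ ℤ/5 ⊕ ℤ/15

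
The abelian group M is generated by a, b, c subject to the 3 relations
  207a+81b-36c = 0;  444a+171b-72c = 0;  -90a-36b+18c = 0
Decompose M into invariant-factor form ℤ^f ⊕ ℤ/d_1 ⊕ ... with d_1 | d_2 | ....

rank_ℚ(R)=3; free=3−3=0
SNF(R) diag = [3, 9, 18] → torsion [3, 9, 18]

Answer: M ≅ ℤ/3 ⊕ ℤ/9 ⊕ ℤ/18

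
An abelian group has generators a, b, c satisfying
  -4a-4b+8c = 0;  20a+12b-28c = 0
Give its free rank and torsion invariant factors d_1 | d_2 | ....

Answer: M ≅ ℤ^1 ⊕ ℤ/4 ⊕ ℤ/4

Derivation:
rank_ℚ(R)=2; free=3−2=1
SNF(R) diag = [4, 4] → torsion [4, 4]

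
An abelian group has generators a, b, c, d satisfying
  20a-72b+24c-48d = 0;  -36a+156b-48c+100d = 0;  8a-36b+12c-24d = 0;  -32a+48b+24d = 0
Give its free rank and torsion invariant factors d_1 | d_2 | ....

Answer: M ≅ ℤ/4 ⊕ ℤ/4 ⊕ ℤ/12 ⊕ ℤ/24

Derivation:
rank_ℚ(R)=4; free=4−4=0
SNF(R) diag = [4, 4, 12, 24] → torsion [4, 4, 12, 24]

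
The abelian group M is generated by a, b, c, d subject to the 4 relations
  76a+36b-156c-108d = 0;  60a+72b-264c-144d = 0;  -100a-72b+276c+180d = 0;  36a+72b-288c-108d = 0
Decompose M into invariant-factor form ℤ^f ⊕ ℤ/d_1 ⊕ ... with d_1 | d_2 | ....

rank_ℚ(R)=4; free=4−4=0
SNF(R) diag = [4, 12, 36, 36] → torsion [4, 12, 36, 36]

Answer: M ≅ ℤ/4 ⊕ ℤ/12 ⊕ ℤ/36 ⊕ ℤ/36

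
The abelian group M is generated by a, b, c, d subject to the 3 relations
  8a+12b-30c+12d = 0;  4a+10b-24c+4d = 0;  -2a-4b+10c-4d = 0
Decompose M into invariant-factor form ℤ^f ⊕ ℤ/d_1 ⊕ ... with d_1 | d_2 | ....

Answer: M ≅ ℤ^1 ⊕ ℤ/2 ⊕ ℤ/2 ⊕ ℤ/2

Derivation:
rank_ℚ(R)=3; free=4−3=1
SNF(R) diag = [2, 2, 2] → torsion [2, 2, 2]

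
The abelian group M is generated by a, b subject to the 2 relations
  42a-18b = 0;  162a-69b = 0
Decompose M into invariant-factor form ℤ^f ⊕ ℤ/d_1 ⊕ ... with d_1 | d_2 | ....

rank_ℚ(R)=2; free=2−2=0
SNF(R) diag = [3, 6] → torsion [3, 6]

Answer: M ≅ ℤ/3 ⊕ ℤ/6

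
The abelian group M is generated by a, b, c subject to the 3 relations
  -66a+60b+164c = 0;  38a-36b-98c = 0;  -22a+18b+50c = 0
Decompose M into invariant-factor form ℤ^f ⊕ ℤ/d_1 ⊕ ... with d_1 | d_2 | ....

Answer: M ≅ ℤ/2 ⊕ ℤ/2 ⊕ ℤ/6

Derivation:
rank_ℚ(R)=3; free=3−3=0
SNF(R) diag = [2, 2, 6] → torsion [2, 2, 6]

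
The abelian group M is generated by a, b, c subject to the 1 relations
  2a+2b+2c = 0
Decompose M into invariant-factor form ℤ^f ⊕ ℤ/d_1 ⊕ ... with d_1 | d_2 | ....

rank_ℚ(R)=1; free=3−1=2
SNF(R) diag = [2] → torsion [2]

Answer: M ≅ ℤ^2 ⊕ ℤ/2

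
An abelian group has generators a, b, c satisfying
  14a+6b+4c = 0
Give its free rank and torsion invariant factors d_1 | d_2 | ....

Answer: M ≅ ℤ^2 ⊕ ℤ/2

Derivation:
rank_ℚ(R)=1; free=3−1=2
SNF(R) diag = [2] → torsion [2]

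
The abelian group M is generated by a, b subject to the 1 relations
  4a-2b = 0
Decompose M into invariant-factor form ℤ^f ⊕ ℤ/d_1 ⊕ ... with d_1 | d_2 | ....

Answer: M ≅ ℤ^1 ⊕ ℤ/2

Derivation:
rank_ℚ(R)=1; free=2−1=1
SNF(R) diag = [2] → torsion [2]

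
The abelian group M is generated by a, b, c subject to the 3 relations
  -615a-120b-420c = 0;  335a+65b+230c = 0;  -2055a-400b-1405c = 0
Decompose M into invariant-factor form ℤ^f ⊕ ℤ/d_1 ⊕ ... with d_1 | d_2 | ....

rank_ℚ(R)=3; free=3−3=0
SNF(R) diag = [5, 5, 15] → torsion [5, 5, 15]

Answer: M ≅ ℤ/5 ⊕ ℤ/5 ⊕ ℤ/15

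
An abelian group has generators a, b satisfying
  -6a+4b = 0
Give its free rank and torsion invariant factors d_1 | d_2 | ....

rank_ℚ(R)=1; free=2−1=1
SNF(R) diag = [2] → torsion [2]

Answer: M ≅ ℤ^1 ⊕ ℤ/2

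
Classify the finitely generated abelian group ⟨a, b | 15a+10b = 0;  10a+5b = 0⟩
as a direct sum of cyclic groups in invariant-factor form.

Answer: M ≅ ℤ/5 ⊕ ℤ/5

Derivation:
rank_ℚ(R)=2; free=2−2=0
SNF(R) diag = [5, 5] → torsion [5, 5]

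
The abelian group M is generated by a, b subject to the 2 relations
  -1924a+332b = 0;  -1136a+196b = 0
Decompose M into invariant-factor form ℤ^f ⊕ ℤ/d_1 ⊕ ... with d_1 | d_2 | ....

Answer: M ≅ ℤ/4 ⊕ ℤ/12

Derivation:
rank_ℚ(R)=2; free=2−2=0
SNF(R) diag = [4, 12] → torsion [4, 12]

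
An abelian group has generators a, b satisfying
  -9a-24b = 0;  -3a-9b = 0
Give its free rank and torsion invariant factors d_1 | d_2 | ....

Answer: M ≅ ℤ/3 ⊕ ℤ/3

Derivation:
rank_ℚ(R)=2; free=2−2=0
SNF(R) diag = [3, 3] → torsion [3, 3]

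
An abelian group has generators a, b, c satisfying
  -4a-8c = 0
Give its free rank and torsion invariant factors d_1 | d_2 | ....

rank_ℚ(R)=1; free=3−1=2
SNF(R) diag = [4] → torsion [4]

Answer: M ≅ ℤ^2 ⊕ ℤ/4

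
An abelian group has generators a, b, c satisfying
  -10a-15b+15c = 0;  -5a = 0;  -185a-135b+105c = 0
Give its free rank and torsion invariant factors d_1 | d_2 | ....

rank_ℚ(R)=3; free=3−3=0
SNF(R) diag = [5, 15, 30] → torsion [5, 15, 30]

Answer: M ≅ ℤ/5 ⊕ ℤ/15 ⊕ ℤ/30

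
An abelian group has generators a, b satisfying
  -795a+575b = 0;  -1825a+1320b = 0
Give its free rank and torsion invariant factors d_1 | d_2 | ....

rank_ℚ(R)=2; free=2−2=0
SNF(R) diag = [5, 5] → torsion [5, 5]

Answer: M ≅ ℤ/5 ⊕ ℤ/5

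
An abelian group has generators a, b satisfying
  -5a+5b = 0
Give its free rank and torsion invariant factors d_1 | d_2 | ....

Answer: M ≅ ℤ^1 ⊕ ℤ/5

Derivation:
rank_ℚ(R)=1; free=2−1=1
SNF(R) diag = [5] → torsion [5]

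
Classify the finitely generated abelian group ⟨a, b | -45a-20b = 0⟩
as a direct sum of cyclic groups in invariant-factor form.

rank_ℚ(R)=1; free=2−1=1
SNF(R) diag = [5] → torsion [5]

Answer: M ≅ ℤ^1 ⊕ ℤ/5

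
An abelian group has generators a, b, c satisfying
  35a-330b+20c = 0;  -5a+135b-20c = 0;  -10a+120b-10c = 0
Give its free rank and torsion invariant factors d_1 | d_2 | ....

rank_ℚ(R)=3; free=3−3=0
SNF(R) diag = [5, 15, 30] → torsion [5, 15, 30]

Answer: M ≅ ℤ/5 ⊕ ℤ/15 ⊕ ℤ/30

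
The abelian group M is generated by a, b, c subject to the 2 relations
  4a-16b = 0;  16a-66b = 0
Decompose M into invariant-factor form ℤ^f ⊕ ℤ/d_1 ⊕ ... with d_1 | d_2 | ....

Answer: M ≅ ℤ^1 ⊕ ℤ/2 ⊕ ℤ/4

Derivation:
rank_ℚ(R)=2; free=3−2=1
SNF(R) diag = [2, 4] → torsion [2, 4]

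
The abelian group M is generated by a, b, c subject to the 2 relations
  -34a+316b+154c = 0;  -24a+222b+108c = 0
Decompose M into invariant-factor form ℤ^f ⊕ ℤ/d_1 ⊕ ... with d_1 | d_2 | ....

rank_ℚ(R)=2; free=3−2=1
SNF(R) diag = [2, 6] → torsion [2, 6]

Answer: M ≅ ℤ^1 ⊕ ℤ/2 ⊕ ℤ/6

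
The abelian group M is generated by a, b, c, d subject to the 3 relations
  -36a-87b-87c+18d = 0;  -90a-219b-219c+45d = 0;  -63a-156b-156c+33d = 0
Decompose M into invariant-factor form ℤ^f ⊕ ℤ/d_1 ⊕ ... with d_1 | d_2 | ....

rank_ℚ(R)=3; free=4−3=1
SNF(R) diag = [3, 3, 9] → torsion [3, 3, 9]

Answer: M ≅ ℤ^1 ⊕ ℤ/3 ⊕ ℤ/3 ⊕ ℤ/9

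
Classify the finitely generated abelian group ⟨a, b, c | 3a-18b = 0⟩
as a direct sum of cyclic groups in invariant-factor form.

rank_ℚ(R)=1; free=3−1=2
SNF(R) diag = [3] → torsion [3]

Answer: M ≅ ℤ^2 ⊕ ℤ/3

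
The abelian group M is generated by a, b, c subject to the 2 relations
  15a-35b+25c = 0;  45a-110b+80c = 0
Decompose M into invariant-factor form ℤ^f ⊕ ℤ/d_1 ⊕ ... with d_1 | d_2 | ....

Answer: M ≅ ℤ^1 ⊕ ℤ/5 ⊕ ℤ/5

Derivation:
rank_ℚ(R)=2; free=3−2=1
SNF(R) diag = [5, 5] → torsion [5, 5]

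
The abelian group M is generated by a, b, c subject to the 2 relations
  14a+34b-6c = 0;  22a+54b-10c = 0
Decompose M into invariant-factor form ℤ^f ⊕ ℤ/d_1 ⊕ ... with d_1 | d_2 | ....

rank_ℚ(R)=2; free=3−2=1
SNF(R) diag = [2, 4] → torsion [2, 4]

Answer: M ≅ ℤ^1 ⊕ ℤ/2 ⊕ ℤ/4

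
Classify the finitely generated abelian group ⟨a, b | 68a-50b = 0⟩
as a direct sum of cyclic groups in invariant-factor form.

Answer: M ≅ ℤ^1 ⊕ ℤ/2

Derivation:
rank_ℚ(R)=1; free=2−1=1
SNF(R) diag = [2] → torsion [2]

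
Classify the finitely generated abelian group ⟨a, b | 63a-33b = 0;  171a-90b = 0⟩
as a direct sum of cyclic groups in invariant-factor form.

rank_ℚ(R)=2; free=2−2=0
SNF(R) diag = [3, 9] → torsion [3, 9]

Answer: M ≅ ℤ/3 ⊕ ℤ/9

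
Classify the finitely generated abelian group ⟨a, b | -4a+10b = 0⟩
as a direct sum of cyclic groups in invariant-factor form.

rank_ℚ(R)=1; free=2−1=1
SNF(R) diag = [2] → torsion [2]

Answer: M ≅ ℤ^1 ⊕ ℤ/2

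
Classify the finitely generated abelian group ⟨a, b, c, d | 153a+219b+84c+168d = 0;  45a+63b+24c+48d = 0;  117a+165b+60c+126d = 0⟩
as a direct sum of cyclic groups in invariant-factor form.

Answer: M ≅ ℤ^1 ⊕ ℤ/3 ⊕ ℤ/6 ⊕ ℤ/12

Derivation:
rank_ℚ(R)=3; free=4−3=1
SNF(R) diag = [3, 6, 12] → torsion [3, 6, 12]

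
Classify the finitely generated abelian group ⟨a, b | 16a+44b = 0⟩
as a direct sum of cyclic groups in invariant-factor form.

rank_ℚ(R)=1; free=2−1=1
SNF(R) diag = [4] → torsion [4]

Answer: M ≅ ℤ^1 ⊕ ℤ/4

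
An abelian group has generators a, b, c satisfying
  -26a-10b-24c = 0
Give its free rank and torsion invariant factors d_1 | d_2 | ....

Answer: M ≅ ℤ^2 ⊕ ℤ/2

Derivation:
rank_ℚ(R)=1; free=3−1=2
SNF(R) diag = [2] → torsion [2]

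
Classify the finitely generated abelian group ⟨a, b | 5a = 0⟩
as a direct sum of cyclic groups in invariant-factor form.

rank_ℚ(R)=1; free=2−1=1
SNF(R) diag = [5] → torsion [5]

Answer: M ≅ ℤ^1 ⊕ ℤ/5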